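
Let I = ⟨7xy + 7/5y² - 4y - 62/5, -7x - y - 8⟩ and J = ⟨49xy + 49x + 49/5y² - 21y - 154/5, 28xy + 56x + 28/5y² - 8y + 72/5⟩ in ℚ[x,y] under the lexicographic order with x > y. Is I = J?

Yes, the ideals are equal.

Two ideals are equal iff their reduced Gröbner bases coincide (the reduced basis is unique for a fixed ordering).
Buchberger on the first generating set:
f_1 = 7xy + 7/5y² - 4y - 62/5, LT = xy.
f_2 = -7x - y - 8, LT = x.

S(f_1,f_2): lcm = xy. S = 2/35y² - 12/7y - 62/35.
  reduce S modulo (f_1, f_2):
  remainder 2/35y² - 12/7y - 62/35 ≠ 0; add g_3 = 2/35y² - 12/7y - 62/35 to the basis.

The other S-polynomials (S(f_1,g_3), S(f_2,g_3)) all reduce to 0 modulo the current basis, so we have a Gröbner basis.
Inter-reduce: drop elements whose leading term is divisible by another's, tail-reduce, and make monic.
Reduced Gröbner basis: {x + 1/7y + 8/7, y² - 30y - 31}.

Buchberger on the second generating set:
h_1 = 49xy + 49x + 49/5y² - 21y - 154/5, LT = xy.
h_2 = 28xy + 56x + 28/5y² - 8y + 72/5, LT = xy.

S(h_1,h_2): lcm = xy. S = -x - 1/7y - 8/7.
  reduce S modulo (h_1, h_2):
  remainder -x - 1/7y - 8/7 ≠ 0; add k_3 = -x - 1/7y - 8/7 to the basis.

S(h_1,k_3): lcm = xy. S = x + 2/35y² - 11/7y - 22/35.
  reduce S modulo (h_1, h_2, k_3):
  remainder 2/35y² - 12/7y - 62/35 ≠ 0; add k_4 = 2/35y² - 12/7y - 62/35 to the basis.

The other S-polynomials (S(h_2,k_3), S(h_1,k_4), S(h_2,k_4), S(k_3,k_4)) all reduce to 0 modulo the current basis, so we have a Gröbner basis.
Inter-reduce: drop elements whose leading term is divisible by another's, tail-reduce, and make monic.
Reduced Gröbner basis: {x + 1/7y + 8/7, y² - 30y - 31}.

Same reduced basis, so the two generating sets span the same ideal.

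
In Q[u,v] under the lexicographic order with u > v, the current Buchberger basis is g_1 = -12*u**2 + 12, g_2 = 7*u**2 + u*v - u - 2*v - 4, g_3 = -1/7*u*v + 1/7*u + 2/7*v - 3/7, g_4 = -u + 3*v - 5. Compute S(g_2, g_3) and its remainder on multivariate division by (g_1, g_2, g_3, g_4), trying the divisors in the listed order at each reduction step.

S(g_2, g_3) = u**2 + 1/7*u*v**2 + 13/7*u*v - 3*u - 2/7*v**2 - 4/7*v; remainder on division = 0.

lcm(LM(g_2), LM(g_3)) = u**2*v.
S = (lcm/LT(g_2))·g_2 − (lcm/LT(g_3))·g_3 = u**2 + 1/7*u*v**2 + 13/7*u*v - 3*u - 2/7*v**2 - 4/7*v.
Reduce S modulo (g_1, g_2, g_3, g_4) in that order:
  leading term u**2: subtract (-1/12)·g_1 from u**2 + 1/7*u*v**2 + 13/7*u*v - 3*u - 2/7*v**2 - 4/7*v → 1/7*u*v**2 + 13/7*u*v - 3*u - 2/7*v**2 - 4/7*v + 1
  leading term u*v**2: subtract (-v)·g_3 from 1/7*u*v**2 + 13/7*u*v - 3*u - 2/7*v**2 - 4/7*v + 1 → 2*u*v - 3*u - v + 1
  leading term u*v: subtract (-14)·g_3 from 2*u*v - 3*u - v + 1 → -u + 3*v - 5
  leading term u: subtract (1)·g_4 from -u + 3*v - 5 → 0
The remainder is 0, so this S-polynomial contributes no new basis element.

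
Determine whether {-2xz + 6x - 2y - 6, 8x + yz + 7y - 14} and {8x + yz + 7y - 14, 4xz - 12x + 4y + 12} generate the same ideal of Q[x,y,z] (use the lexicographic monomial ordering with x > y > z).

Yes, the ideals are equal.

Two ideals are equal iff their reduced Gröbner bases coincide (the reduced basis is unique for a fixed ordering).
Buchberger on the first generating set:
f_1 = -2xz + 6x - 2y - 6, LT = xz.
f_2 = 8x + yz + 7y - 14, LT = x.

S(f_1,f_2): lcm = xz. S = -3x - \tfrac{1}{8}yz^{2} - \tfrac{7}{8}yz + y + \tfrac{7}{4}z + 3.
  reduce S modulo (f_1, f_2):
  remainder -\tfrac{1}{8}yz^{2} - \tfrac{1}{2}yz + \tfrac{29}{8}y + \tfrac{7}{4}z - \tfrac{9}{4} ≠ 0; add g_3 = -\tfrac{1}{8}yz^{2} - \tfrac{1}{2}yz + \tfrac{29}{8}y + \tfrac{7}{4}z - \tfrac{9}{4} to the basis.

The other S-polynomials (S(f_1,g_3), S(f_2,g_3)) all reduce to 0 modulo the current basis, so we have a Gröbner basis.
Inter-reduce: drop elements whose leading term is divisible by another's, tail-reduce, and make monic.
Reduced Gröbner basis: {x + \tfrac{1}{8}yz + \tfrac{7}{8}y - \tfrac{7}{4}, yz^{2} + 4yz - 29y - 14z + 18}.

Buchberger on the second generating set:
h_1 = 8x + yz + 7y - 14, LT = x.
h_2 = 4xz - 12x + 4y + 12, LT = xz.

S(h_1,h_2): lcm = xz. S = 3x + \tfrac{1}{8}yz^{2} + \tfrac{7}{8}yz - y - \tfrac{7}{4}z - 3.
  reduce S modulo (h_1, h_2):
  remainder \tfrac{1}{8}yz^{2} + \tfrac{1}{2}yz - \tfrac{29}{8}y - \tfrac{7}{4}z + \tfrac{9}{4} ≠ 0; add k_3 = \tfrac{1}{8}yz^{2} + \tfrac{1}{2}yz - \tfrac{29}{8}y - \tfrac{7}{4}z + \tfrac{9}{4} to the basis.

The other S-polynomials (S(h_1,k_3), S(h_2,k_3)) all reduce to 0 modulo the current basis, so we have a Gröbner basis.
Inter-reduce: drop elements whose leading term is divisible by another's, tail-reduce, and make monic.
Reduced Gröbner basis: {x + \tfrac{1}{8}yz + \tfrac{7}{8}y - \tfrac{7}{4}, yz^{2} + 4yz - 29y - 14z + 18}.

These coincide, so the ideals are equal.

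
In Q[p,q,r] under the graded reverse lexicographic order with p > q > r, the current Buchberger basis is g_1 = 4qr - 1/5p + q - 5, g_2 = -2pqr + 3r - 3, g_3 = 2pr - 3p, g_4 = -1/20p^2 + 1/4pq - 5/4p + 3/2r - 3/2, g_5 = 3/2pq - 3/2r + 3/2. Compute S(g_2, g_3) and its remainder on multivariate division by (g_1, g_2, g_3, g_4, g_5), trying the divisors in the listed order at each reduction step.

S(g_2, g_3) = 3/2pq - 3/2r + 3/2; remainder on division = 0.

lcm(LM(g_2), LM(g_3)) = pqr.
S = (lcm/LT(g_2))·g_2 − (lcm/LT(g_3))·g_3 = 3/2pq - 3/2r + 3/2.
Reduce S modulo (g_1, g_2, g_3, g_4, g_5) in that order:
  leading term pq: subtract (1)·g_5 from 3/2pq - 3/2r + 3/2 → 0
The remainder is 0, so this S-polynomial contributes no new basis element.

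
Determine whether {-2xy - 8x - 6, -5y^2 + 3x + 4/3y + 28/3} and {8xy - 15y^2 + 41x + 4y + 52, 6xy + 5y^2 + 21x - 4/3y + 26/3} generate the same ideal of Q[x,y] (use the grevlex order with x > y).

Yes, the ideals are equal.

Two ideals are equal iff their reduced Gröbner bases coincide (the reduced basis is unique for a fixed ordering).
Buchberger on the first generating set:
f_1 = -2xy - 8x - 6, LT = xy.
f_2 = -5y^2 + 3x + 4/3y + 28/3, LT = y^2.

S(f_1,f_2): lcm = xy^2. S = 3/5x^2 + 64/15xy + 28/15x + 3y.
  leading term x^2: no divisor's leading term divides it; move 3/5x^2 to the remainder.
  leading term xy: subtract (-32/15)·f_1 from 64/15xy + 28/15x + 3y → -76/5x + 3y - 64/5
  leading term x: no divisor's leading term divides it; move -76/5x to the remainder.
  leading term y: no divisor's leading term divides it; move 3y to the remainder.
  leading term 1: no divisor's leading term divides it; move -64/5 to the remainder.
  remainder 3/5x^2 - 76/5x + 3y - 64/5 ≠ 0; add g_3 = 3/5x^2 - 76/5x + 3y - 64/5 to the basis.

The other S-polynomials (S(f_1,g_3), S(f_2,g_3)) all reduce to 0 modulo the current basis, so we have a Gröbner basis.
Inter-reduce: drop elements whose leading term is divisible by another's, tail-reduce, and make monic.
Reduced Gröbner basis: {x^2 - 76/3x + 5y - 64/3, xy + 4x + 3, y^2 - 3/5x - 4/15y - 28/15}.

Buchberger on the second generating set:
h_1 = 8xy - 15y^2 + 41x + 4y + 52, LT = xy.
h_2 = 6xy + 5y^2 + 21x - 4/3y + 26/3, LT = xy.

S(h_1,h_2): lcm = xy. S = -65/24y^2 + 13/8x + 13/18y + 91/18.
  leading term y^2: no divisor's leading term divides it; move -65/24y^2 to the remainder.
  leading term x: no divisor's leading term divides it; move 13/8x to the remainder.
  leading term y: no divisor's leading term divides it; move 13/18y to the remainder.
  leading term 1: no divisor's leading term divides it; move 91/18 to the remainder.
  remainder -65/24y^2 + 13/8x + 13/18y + 91/18 ≠ 0; add k_3 = -65/24y^2 + 13/8x + 13/18y + 91/18 to the basis.

S(h_1,k_3): lcm = xy^2. S = -15/8y^3 + 3/5x^2 + 647/120xy + 1/2y^2 + 28/15x + 13/2y.
  leading term y^3: subtract (9/13y)·k_3 from -15/8y^3 + 3/5x^2 + 647/120xy + 1/2y^2 + 28/15x + 13/2y → 3/5x^2 + 64/15xy + 28/15x + 3y
  leading term x^2: no divisor's leading term divides it; move 3/5x^2 to the remainder.
  leading term xy: subtract (8/15)·h_1 from 64/15xy + 28/15x + 3y → 8y^2 - 20x + 13/15y - 416/15
  leading term y^2: subtract (-192/65)·k_3 from 8y^2 - 20x + 13/15y - 416/15 → -76/5x + 3y - 64/5
  leading term x: no divisor's leading term divides it; move -76/5x to the remainder.
  leading term y: no divisor's leading term divides it; move 3y to the remainder.
  leading term 1: no divisor's leading term divides it; move -64/5 to the remainder.
  remainder 3/5x^2 - 76/5x + 3y - 64/5 ≠ 0; add k_4 = 3/5x^2 - 76/5x + 3y - 64/5 to the basis.

The other S-polynomials (S(h_2,k_3), S(h_1,k_4), S(h_2,k_4), S(k_3,k_4)) all reduce to 0 modulo the current basis, so we have a Gröbner basis.
Inter-reduce: drop elements whose leading term is divisible by another's, tail-reduce, and make monic.
Reduced Gröbner basis: {x^2 - 76/3x + 5y - 64/3, xy + 4x + 3, y^2 - 3/5x - 4/15y - 28/15}.

Same reduced basis, so the two generating sets span the same ideal.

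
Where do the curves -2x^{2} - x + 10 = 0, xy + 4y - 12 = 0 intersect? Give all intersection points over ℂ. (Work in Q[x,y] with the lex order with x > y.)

Compute a lex Gröbner basis by Buchberger's algorithm.
f_1 = -2x^{2} - x + 10, LT = x^{2}.
f_2 = xy + 4y - 12, LT = xy.

S(f_1,f_2): lcm = x^{2}y. S = -\tfrac{7}{2}xy + 12x - 5y.
  leading term xy: subtract (-\tfrac{7}{2})·f_2 from -\tfrac{7}{2}xy + 12x - 5y → 12x + 9y - 42
  leading term x: no divisor's leading term divides it; move 12x to the remainder.
  leading term y: no divisor's leading term divides it; move 9y to the remainder.
  leading term 1: no divisor's leading term divides it; move -42 to the remainder.
  remainder 12x + 9y - 42 ≠ 0; add h_3 = 12x + 9y - 42 to the basis.

S(f_2,h_3): lcm = xy. S = -\tfrac{3}{4}y^{2} + \tfrac{15}{2}y - 12.
  leading term y^{2}: no divisor's leading term divides it; move -\tfrac{3}{4}y^{2} to the remainder.
  leading term y: no divisor's leading term divides it; move \tfrac{15}{2}y to the remainder.
  leading term 1: no divisor's leading term divides it; move -12 to the remainder.
  remainder -\tfrac{3}{4}y^{2} + \tfrac{15}{2}y - 12 ≠ 0; add h_4 = -\tfrac{3}{4}y^{2} + \tfrac{15}{2}y - 12 to the basis.

The other S-polynomials (S(f_1,h_3), S(f_1,h_4), S(f_2,h_4), S(h_3,h_4)) all reduce to 0 modulo the current basis, so we have a Gröbner basis.
Inter-reduce: drop elements whose leading term is divisible by another's, tail-reduce, and make monic.
Reduced Gröbner basis: {x + \tfrac{3}{4}y - \tfrac{7}{2}, y^{2} - 10y + 16}.

The lex basis is triangular: the last element involves only y. Solving y^{2} - 10y + 16 = 0 gives y ∈ {2, 8}; substituting each value into the earlier elements determines the remaining variables.
  y = 2: the earlier basis element becomes x - 2 = 0, giving x = 2 — point (2, 2).
  y = 8: the earlier basis element becomes x + \tfrac{5}{2} = 0, giving x = -5/2 — point (-5/2, 8).
Check: every point annihilates each of the original generators.
This is the nonlinear analogue of row-reducing a linear system.

{(2, 2), (-5/2, 8)}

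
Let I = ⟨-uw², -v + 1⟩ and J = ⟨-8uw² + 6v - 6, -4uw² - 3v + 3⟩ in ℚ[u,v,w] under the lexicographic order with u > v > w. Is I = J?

Yes, the ideals are equal.

For a fixed monomial order, each ideal has a unique reduced Gröbner basis; comparing bases decides equality.
Buchberger on the first generating set:
f_1 = -uw², LT = uw².
f_2 = -v + 1, LT = v.

S(f_1,f_2): leading monomials are coprime, so the S-polynomial reduces to 0 (Buchberger's first criterion).
Every S-polynomial of the final basis reduces to 0, so we have a Gröbner basis.
Inter-reduce: drop elements whose leading term is divisible by another's, tail-reduce, and make monic.
Reduced Gröbner basis: {uw², v - 1}.

Buchberger on the second generating set:
h_1 = -8uw² + 6v - 6, LT = uw².
h_2 = -4uw² - 3v + 3, LT = uw².

S(h_1,h_2): lcm = uw². S = -3/2v + 3/2.
  leading term v: no divisor's leading term divides it; move -3/2v to the remainder.
  leading term 1: no divisor's leading term divides it; move 3/2 to the remainder.
  remainder -3/2v + 3/2 ≠ 0; add k_3 = -3/2v + 3/2 to the basis.

S(h_1,k_3): leading monomials are coprime, so the S-polynomial reduces to 0 (Buchberger's first criterion).
S(h_2,k_3): leading monomials are coprime, so the S-polynomial reduces to 0 (Buchberger's first criterion).
Every S-polynomial of the final basis reduces to 0, so we have a Gröbner basis.
Inter-reduce: drop elements whose leading term is divisible by another's, tail-reduce, and make monic.
Reduced Gröbner basis: {uw², v - 1}.

The two bases agree; hence the ideals are identical.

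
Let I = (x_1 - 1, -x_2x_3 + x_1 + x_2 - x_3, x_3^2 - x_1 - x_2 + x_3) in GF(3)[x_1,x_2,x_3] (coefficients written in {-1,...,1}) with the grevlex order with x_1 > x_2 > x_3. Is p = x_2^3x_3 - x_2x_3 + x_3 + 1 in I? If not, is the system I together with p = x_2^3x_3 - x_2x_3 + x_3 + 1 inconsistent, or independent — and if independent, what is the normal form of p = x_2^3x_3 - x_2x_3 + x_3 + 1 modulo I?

x_2^3x_3 - x_2x_3 + x_3 + 1 is independent of I; its normal form modulo I is x_3 + 1.

First compute the reduced Gröbner basis of I by Buchberger's algorithm.
f_1 = x_1 - 1, LT = x_1.
f_2 = -x_2x_3 + x_1 + x_2 - x_3, LT = x_2x_3.
f_3 = x_3^2 - x_1 - x_2 + x_3, LT = x_3^2.

S(f_2,f_3): lcm = x_2x_3^2. S = x_1x_2 + x_2^2 - x_1x_3 + x_2x_3 + x_3^2.
  reduce S modulo (f_1, f_2, f_3):
  remainder x_2^2 - 1 ≠ 0; add h_4 = x_2^2 - 1 to the basis.

The other S-polynomials (S(f_1,f_2), S(f_1,f_3), S(f_1,h_4), S(f_2,h_4), S(f_3,h_4)) all reduce to 0 modulo the current basis, so we have a Gröbner basis.
Inter-reduce: drop elements whose leading term is divisible by another's, tail-reduce, and make monic.
Reduced Gröbner basis: {x_2^2 - 1, x_2x_3 - x_2 + x_3 - 1, x_3^2 - x_2 + x_3 - 1, x_1 - 1}.
Label its elements g_1 = x_2^2 - 1, g_2 = x_2x_3 - x_2 + x_3 - 1, g_3 = x_3^2 - x_2 + x_3 - 1, g_4 = x_1 - 1.

Reduce p = x_2^3x_3 - x_2x_3 + x_3 + 1 modulo G:
  leading term x_2^3x_3: subtract (x_2x_3)·g_1 from x_2^3x_3 - x_2x_3 + x_3 + 1 → x_3 + 1
  leading term x_3: no divisor's leading term divides it; move x_3 to the remainder.
  leading term 1: no divisor's leading term divides it; move 1 to the remainder.
  normal form = x_3 + 1.
The normal form is nonzero, so p ∉ I. Since p minus its normal form lies in I, I + (p) = I + (r) where r = x_3 + 1; decide whether this ideal is the whole ring.
Run Buchberger on G together with r (pairs among the g_i already reduce to 0 since G is a Gröbner basis):
g_1 = x_2^2 - 1, LT = x_2^2.
g_2 = x_2x_3 - x_2 + x_3 - 1, LT = x_2x_3.
g_3 = x_3^2 - x_2 + x_3 - 1, LT = x_3^2.
g_4 = x_1 - 1, LT = x_1.
r = x_3 + 1, LT = x_3.

S(g_2,r): lcm = x_2x_3. S = x_2 + x_3 - 1.
  reduce S modulo (g_1, g_2, g_3, g_4, r):
  remainder x_2 + 1 ≠ 0; add m_6 = x_2 + 1 to the basis.

The other S-polynomials (S(g_1,g_2), S(g_1,g_3), S(g_1,g_4), S(g_1,r), S(g_2,g_3), S(g_2,g_4), S(g_3,g_4), S(g_3,r), S(g_4,r), S(g_1,m_6), S(g_2,m_6), S(g_3,m_6), S(g_4,m_6), S(r,m_6)) all reduce to 0 modulo the current basis, so we have a Gröbner basis.
Inter-reduce: drop elements whose leading term is divisible by another's, tail-reduce, and make monic.
Reduced Gröbner basis: {x_1 - 1, x_2 + 1, x_3 + 1}.
The reduced Gröbner basis of I + (p) is {x_1 - 1, x_2 + 1, x_3 + 1} ≠ {1}, a proper ideal, so the enlarged system stays consistent: p is independent of I, with normal form x_3 + 1.

Ideal membership is decidable via reduction modulo a Gröbner basis.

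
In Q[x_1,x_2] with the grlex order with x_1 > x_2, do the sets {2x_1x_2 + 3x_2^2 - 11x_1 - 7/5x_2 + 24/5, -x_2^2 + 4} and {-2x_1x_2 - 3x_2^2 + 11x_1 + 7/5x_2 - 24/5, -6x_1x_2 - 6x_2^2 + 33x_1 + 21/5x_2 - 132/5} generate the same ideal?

Equality of ideals is decidable: compute both reduced Gröbner bases (unique for the ordering) and check whether they agree.
Buchberger on the first generating set:
f_1 = 2x_1x_2 + 3x_2^2 - 11x_1 - 7/5x_2 + 24/5, LT = x_1x_2.
f_2 = -x_2^2 + 4, LT = x_2^2.

S(f_1,f_2): lcm = x_1x_2^2. S = 3/2x_2^3 - 11/2x_1x_2 - 7/10x_2^2 + 4x_1 + 12/5x_2.
  leading term x_2^3: subtract (-3/2x_2)·f_2 from 3/2x_2^3 - 11/2x_1x_2 - 7/10x_2^2 + 4x_1 + 12/5x_2 → -11/2x_1x_2 - 7/10x_2^2 + 4x_1 + 42/5x_2
  leading term x_1x_2: subtract (-11/4)·f_1 from -11/2x_1x_2 - 7/10x_2^2 + 4x_1 + 42/5x_2 → 151/20x_2^2 - 105/4x_1 + 91/20x_2 + 66/5
  leading term x_2^2: subtract (-151/20)·f_2 from 151/20x_2^2 - 105/4x_1 + 91/20x_2 + 66/5 → -105/4x_1 + 91/20x_2 + 217/5
  leading term x_1: no divisor's leading term divides it; move -105/4x_1 to the remainder.
  leading term x_2: no divisor's leading term divides it; move 91/20x_2 to the remainder.
  leading term 1: no divisor's leading term divides it; move 217/5 to the remainder.
  remainder -105/4x_1 + 91/20x_2 + 217/5 ≠ 0; add g_3 = -105/4x_1 + 91/20x_2 + 217/5 to the basis.

The other S-polynomials (S(f_1,g_3), S(f_2,g_3)) all reduce to 0 modulo the current basis, so we have a Gröbner basis.
Inter-reduce: drop elements whose leading term is divisible by another's, tail-reduce, and make monic.
Reduced Gröbner basis: {x_2^2 - 4, x_1 - 13/75x_2 - 124/75}.

Buchberger on the second generating set:
h_1 = -2x_1x_2 - 3x_2^2 + 11x_1 + 7/5x_2 - 24/5, LT = x_1x_2.
h_2 = -6x_1x_2 - 6x_2^2 + 33x_1 + 21/5x_2 - 132/5, LT = x_1x_2.

S(h_1,h_2): lcm = x_1x_2. S = 1/2x_2^2 - 2.
  leading term x_2^2: no divisor's leading term divides it; move 1/2x_2^2 to the remainder.
  leading term 1: no divisor's leading term divides it; move -2 to the remainder.
  remainder 1/2x_2^2 - 2 ≠ 0; add k_3 = 1/2x_2^2 - 2 to the basis.

S(h_1,k_3): lcm = x_1x_2^2. S = 3/2x_2^3 - 11/2x_1x_2 - 7/10x_2^2 + 4x_1 + 12/5x_2.
  leading term x_2^3: subtract (3x_2)·k_3 from 3/2x_2^3 - 11/2x_1x_2 - 7/10x_2^2 + 4x_1 + 12/5x_2 → -11/2x_1x_2 - 7/10x_2^2 + 4x_1 + 42/5x_2
  leading term x_1x_2: subtract (11/4)·h_1 from -11/2x_1x_2 - 7/10x_2^2 + 4x_1 + 42/5x_2 → 151/20x_2^2 - 105/4x_1 + 91/20x_2 + 66/5
  leading term x_2^2: subtract (151/10)·k_3 from 151/20x_2^2 - 105/4x_1 + 91/20x_2 + 66/5 → -105/4x_1 + 91/20x_2 + 217/5
  leading term x_1: no divisor's leading term divides it; move -105/4x_1 to the remainder.
  leading term x_2: no divisor's leading term divides it; move 91/20x_2 to the remainder.
  leading term 1: no divisor's leading term divides it; move 217/5 to the remainder.
  remainder -105/4x_1 + 91/20x_2 + 217/5 ≠ 0; add k_4 = -105/4x_1 + 91/20x_2 + 217/5 to the basis.

The other S-polynomials (S(h_2,k_3), S(h_1,k_4), S(h_2,k_4), S(k_3,k_4)) all reduce to 0 modulo the current basis, so we have a Gröbner basis.
Inter-reduce: drop elements whose leading term is divisible by another's, tail-reduce, and make monic.
Reduced Gröbner basis: {x_2^2 - 4, x_1 - 13/75x_2 - 124/75}.

These coincide, so the ideals are equal.

Yes, the ideals are equal.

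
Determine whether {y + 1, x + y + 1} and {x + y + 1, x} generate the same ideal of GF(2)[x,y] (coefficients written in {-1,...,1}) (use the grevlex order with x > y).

Two ideals are equal iff their reduced Gröbner bases coincide (the reduced basis is unique for a fixed ordering).
Buchberger on the first generating set:
f_1 = y + 1, LT = y.
f_2 = x + y + 1, LT = x.

The S-polynomials (S(f_1,f_2)) all reduce to 0 modulo the current basis, so we have a Gröbner basis.
Inter-reduce: drop elements whose leading term is divisible by another's, tail-reduce, and make monic.
Reduced Gröbner basis: {x, y + 1}.

Buchberger on the second generating set:
h_1 = x + y + 1, LT = x.
h_2 = x, LT = x.

S(h_1,h_2): lcm = x. S = y + 1.
  reduce S modulo (h_1, h_2):
  remainder y + 1 ≠ 0; add k_3 = y + 1 to the basis.

The other S-polynomials (S(h_1,k_3), S(h_2,k_3)) all reduce to 0 modulo the current basis, so we have a Gröbner basis.
Inter-reduce: drop elements whose leading term is divisible by another's, tail-reduce, and make monic.
Reduced Gröbner basis: {x, y + 1}.

Same reduced basis, so the two generating sets span the same ideal.

Yes, the ideals are equal.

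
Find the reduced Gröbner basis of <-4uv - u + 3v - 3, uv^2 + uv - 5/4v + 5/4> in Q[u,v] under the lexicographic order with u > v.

G = {u - 4v^2 + 23/3v - 11/3, v^3 - 5/3v^2 + 1/4v + 5/12}

f_1 = -4uv - u + 3v - 3, LT = uv.
f_2 = uv^2 + uv - 5/4v + 5/4, LT = uv^2.

S(f_1,f_2): lcm = uv^2. S = -3/4uv - 3/4v^2 + 2v - 5/4.
  leading term uv: subtract (3/16)·f_1 from -3/4uv - 3/4v^2 + 2v - 5/4 → 3/16u - 3/4v^2 + 23/16v - 11/16
  leading term u: no divisor's leading term divides it; move 3/16u to the remainder.
  leading term v^2: no divisor's leading term divides it; move -3/4v^2 to the remainder.
  leading term v: no divisor's leading term divides it; move 23/16v to the remainder.
  leading term 1: no divisor's leading term divides it; move -11/16 to the remainder.
  remainder 3/16u - 3/4v^2 + 23/16v - 11/16 ≠ 0; add g_3 = 3/16u - 3/4v^2 + 23/16v - 11/16 to the basis.

S(f_1,g_3): lcm = uv. S = 1/4u + 4v^3 - 23/3v^2 + 35/12v + 3/4.
  leading term u: subtract (4/3)·g_3 from 1/4u + 4v^3 - 23/3v^2 + 35/12v + 3/4 → 4v^3 - 20/3v^2 + v + 5/3
  leading term v^3: no divisor's leading term divides it; move 4v^3 to the remainder.
  leading term v^2: no divisor's leading term divides it; move -20/3v^2 to the remainder.
  leading term v: no divisor's leading term divides it; move v to the remainder.
  leading term 1: no divisor's leading term divides it; move 5/3 to the remainder.
  remainder 4v^3 - 20/3v^2 + v + 5/3 ≠ 0; add g_4 = 4v^3 - 20/3v^2 + v + 5/3 to the basis.

The other S-polynomials (S(f_2,g_3), S(f_1,g_4), S(f_2,g_4), S(g_3,g_4)) all reduce to 0 modulo the current basis, so we have a Gröbner basis.
Inter-reduce: drop elements whose leading term is divisible by another's, tail-reduce, and make monic.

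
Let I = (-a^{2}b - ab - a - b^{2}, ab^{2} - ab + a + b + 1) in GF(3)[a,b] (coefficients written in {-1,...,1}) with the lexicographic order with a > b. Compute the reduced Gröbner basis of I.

G = {a^{2} - b^{3} + b^{2} + b + 1, ab + a + b^{4} - b^{3} - b, b^{5} - b^{3} - b^{2} + b - 1}

This is the nonlinear analogue of row-reducing a linear system.

f_1 = -a^{2}b - ab - a - b^{2}, LT = a^{2}b.
f_2 = ab^{2} - ab + a + b + 1, LT = ab^{2}.

S(f_1,f_2): lcm = a^{2}b^{2}. S = a^{2}b - a^{2} + ab^{2} - a + b^{3}.
  leading term a^{2}b: subtract (-1)·f_1 from a^{2}b - a^{2} + ab^{2} - a + b^{3} → -a^{2} + ab^{2} - ab + a + b^{3} - b^{2}
  leading term a^{2}: no divisor's leading term divides it; move -a^{2} to the remainder.
  leading term ab^{2}: subtract (1)·f_2 from ab^{2} - ab + a + b^{3} - b^{2} → b^{3} - b^{2} - b - 1
  leading term b^{3}: no divisor's leading term divides it; move b^{3} to the remainder.
  leading term b^{2}: no divisor's leading term divides it; move -b^{2} to the remainder.
  leading term b: no divisor's leading term divides it; move -b to the remainder.
  leading term 1: no divisor's leading term divides it; move -1 to the remainder.
  remainder -a^{2} + b^{3} - b^{2} - b - 1 ≠ 0; add g_3 = -a^{2} + b^{3} - b^{2} - b - 1 to the basis.

S(f_1,g_3): lcm = a^{2}b. S = ab + a + b^{4} - b^{3} - b.
  leading term ab: no divisor's leading term divides it; move ab to the remainder.
  leading term a: no divisor's leading term divides it; move a to the remainder.
  leading term b^{4}: no divisor's leading term divides it; move b^{4} to the remainder.
  leading term b^{3}: no divisor's leading term divides it; move -b^{3} to the remainder.
  leading term b: no divisor's leading term divides it; move -b to the remainder.
  remainder ab + a + b^{4} - b^{3} - b ≠ 0; add g_4 = ab + a + b^{4} - b^{3} - b to the basis.

S(f_2,g_3): lcm = a^{2}b^{2}. S = -a^{2}b + a^{2} + ab + a + b^{5} - b^{4} - b^{3} - b^{2}.
  leading term a^{2}b: subtract (1)·f_1 from -a^{2}b + a^{2} + ab + a + b^{5} - b^{4} - b^{3} - b^{2} → a^{2} - ab - a + b^{5} - b^{4} - b^{3}
  leading term a^{2}: subtract (-1)·g_3 from a^{2} - ab - a + b^{5} - b^{4} - b^{3} → -ab - a + b^{5} - b^{4} - b^{2} - b - 1
  leading term ab: subtract (-1)·g_4 from -ab - a + b^{5} - b^{4} - b^{2} - b - 1 → b^{5} - b^{3} - b^{2} + b - 1
  leading term b^{5}: no divisor's leading term divides it; move b^{5} to the remainder.
  leading term b^{3}: no divisor's leading term divides it; move -b^{3} to the remainder.
  leading term b^{2}: no divisor's leading term divides it; move -b^{2} to the remainder.
  leading term b: no divisor's leading term divides it; move b to the remainder.
  leading term 1: no divisor's leading term divides it; move -1 to the remainder.
  remainder b^{5} - b^{3} - b^{2} + b - 1 ≠ 0; add g_5 = b^{5} - b^{3} - b^{2} + b - 1 to the basis.

The other S-polynomials (S(f_1,g_4), S(f_2,g_4), S(g_3,g_4), S(f_1,g_5), S(f_2,g_5), S(g_3,g_5), S(g_4,g_5)) all reduce to 0 modulo the current basis, so we have a Gröbner basis.
Inter-reduce: drop elements whose leading term is divisible by another's, tail-reduce, and make monic.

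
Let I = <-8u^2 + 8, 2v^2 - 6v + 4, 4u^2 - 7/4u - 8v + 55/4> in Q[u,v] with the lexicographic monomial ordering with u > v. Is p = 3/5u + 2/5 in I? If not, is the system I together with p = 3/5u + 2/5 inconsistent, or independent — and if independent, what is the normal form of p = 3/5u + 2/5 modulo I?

Adjoining 3/5u + 2/5 makes the ideal the whole ring: the system is inconsistent.

First compute the reduced Gröbner basis of I by Buchberger's algorithm.
f_1 = -8u^2 + 8, LT = u^2.
f_2 = 2v^2 - 6v + 4, LT = v^2.
f_3 = 4u^2 - 7/4u - 8v + 55/4, LT = u^2.

S(f_1,f_3): lcm = u^2. S = 7/16u + 2v - 71/16.
  leading term u: no divisor's leading term divides it; move 7/16u to the remainder.
  leading term v: no divisor's leading term divides it; move 2v to the remainder.
  leading term 1: no divisor's leading term divides it; move -71/16 to the remainder.
  remainder 7/16u + 2v - 71/16 ≠ 0; add h_4 = 7/16u + 2v - 71/16 to the basis.

S(f_1,h_4): lcm = u^2. S = -32/7uv + 71/7u - 1.
  leading term uv: subtract (-512/49v)·h_4 from -32/7uv + 71/7u - 1 → 71/7u + 1024/49v^2 - 2272/49v - 1
  leading term u: subtract (1136/49)·h_4 from 71/7u + 1024/49v^2 - 2272/49v - 1 → 1024/49v^2 - 4544/49v + 4992/49
  leading term v^2: subtract (512/49)·f_2 from 1024/49v^2 - 4544/49v + 4992/49 → -1472/49v + 2944/49
  leading term v: no divisor's leading term divides it; move -1472/49v to the remainder.
  leading term 1: no divisor's leading term divides it; move 2944/49 to the remainder.
  remainder -1472/49v + 2944/49 ≠ 0; add h_5 = -1472/49v + 2944/49 to the basis.

The other S-polynomials (S(f_1,f_2), S(f_2,f_3), S(f_2,h_4), S(f_3,h_4), S(f_1,h_5), S(f_2,h_5), S(f_3,h_5), S(h_4,h_5)) all reduce to 0 modulo the current basis, so we have a Gröbner basis.
Inter-reduce: drop elements whose leading term is divisible by another's, tail-reduce, and make monic.
Reduced Gröbner basis: {u - 1, v - 2}.
Label its elements g_1 = u - 1, g_2 = v - 2.

Reduce p = 3/5u + 2/5 modulo G:
  leading term u: subtract (3/5)·g_1 from 3/5u + 2/5 → 1
  leading term 1: no divisor's leading term divides it; move 1 to the remainder.
  normal form = 1.
The normal form is nonzero, so p ∉ I. Since p minus its normal form lies in I, I + (p) = I + (r) where r = 1; decide whether this ideal is the whole ring.
Here r = 1 is a nonzero constant, hence a unit: 1 ∈ I + (p), the Gröbner basis of I + (p) is {1}, and the enlarged system has no common solution — adjoining p is inconsistent.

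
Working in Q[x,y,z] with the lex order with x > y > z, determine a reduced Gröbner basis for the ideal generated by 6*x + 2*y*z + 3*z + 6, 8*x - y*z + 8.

G = {x + 3/22*z + 1, y*z + 12/11*z}

f_1 = 6*x + 2*y*z + 3*z + 6, LT = x.
f_2 = 8*x - y*z + 8, LT = x.

S(f_1,f_2): lcm = x. S = 11/24*y*z + 1/2*z.
  reduce S modulo (f_1, f_2):
  remainder 11/24*y*z + 1/2*z ≠ 0; add g_3 = 11/24*y*z + 1/2*z to the basis.

The other S-polynomials (S(f_1,g_3), S(f_2,g_3)) all reduce to 0 modulo the current basis, so we have a Gröbner basis.
Inter-reduce: drop elements whose leading term is divisible by another's, tail-reduce, and make monic.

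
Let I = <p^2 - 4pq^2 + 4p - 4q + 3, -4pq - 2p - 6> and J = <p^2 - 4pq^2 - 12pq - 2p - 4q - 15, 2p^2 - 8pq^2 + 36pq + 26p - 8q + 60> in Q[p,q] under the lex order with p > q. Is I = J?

Equality of ideals is decidable: compute both reduced Gröbner bases (unique for the ordering) and check whether they agree.
Buchberger on the first generating set:
f_1 = p^2 - 4pq^2 + 4p - 4q + 3, LT = p^2.
f_2 = -4pq - 2p - 6, LT = pq.

S(f_1,f_2): lcm = p^2q. S = -1/2p^2 - 4pq^3 + 4pq - 3/2p - 4q^2 + 3q.
  leading term p^2: subtract (-1/2)·f_1 from -1/2p^2 - 4pq^3 + 4pq - 3/2p - 4q^2 + 3q → -4pq^3 - 2pq^2 + 4pq + 1/2p - 4q^2 + q + 3/2
  leading term pq^3: subtract (q^2)·f_2 from -4pq^3 - 2pq^2 + 4pq + 1/2p - 4q^2 + q + 3/2 → 4pq + 1/2p + 2q^2 + q + 3/2
  leading term pq: subtract (-1)·f_2 from 4pq + 1/2p + 2q^2 + q + 3/2 → -3/2p + 2q^2 + q - 9/2
  leading term p: no divisor's leading term divides it; move -3/2p to the remainder.
  leading term q^2: no divisor's leading term divides it; move 2q^2 to the remainder.
  leading term q: no divisor's leading term divides it; move q to the remainder.
  leading term 1: no divisor's leading term divides it; move -9/2 to the remainder.
  remainder -3/2p + 2q^2 + q - 9/2 ≠ 0; add g_3 = -3/2p + 2q^2 + q - 9/2 to the basis.

S(f_2,g_3): lcm = pq. S = 1/2p + 4/3q^3 + 2/3q^2 - 3q + 3/2.
  leading term p: subtract (-1/3)·g_3 from 1/2p + 4/3q^3 + 2/3q^2 - 3q + 3/2 → 4/3q^3 + 4/3q^2 - 8/3q
  leading term q^3: no divisor's leading term divides it; move 4/3q^3 to the remainder.
  leading term q^2: no divisor's leading term divides it; move 4/3q^2 to the remainder.
  leading term q: no divisor's leading term divides it; move -8/3q to the remainder.
  remainder 4/3q^3 + 4/3q^2 - 8/3q ≠ 0; add g_4 = 4/3q^3 + 4/3q^2 - 8/3q to the basis.

The other S-polynomials (S(f_1,g_3), S(f_1,g_4), S(f_2,g_4), S(g_3,g_4)) all reduce to 0 modulo the current basis, so we have a Gröbner basis.
Inter-reduce: drop elements whose leading term is divisible by another's, tail-reduce, and make monic.
Reduced Gröbner basis: {p - 4/3q^2 - 2/3q + 3, q^3 + q^2 - 2q}.

Buchberger on the second generating set:
h_1 = p^2 - 4pq^2 - 12pq - 2p - 4q - 15, LT = p^2.
h_2 = 2p^2 - 8pq^2 + 36pq + 26p - 8q + 60, LT = p^2.

S(h_1,h_2): lcm = p^2. S = -30pq - 15p - 45.
  leading term pq: no divisor's leading term divides it; move -30pq to the remainder.
  leading term p: no divisor's leading term divides it; move -15p to the remainder.
  leading term 1: no divisor's leading term divides it; move -45 to the remainder.
  remainder -30pq - 15p - 45 ≠ 0; add k_3 = -30pq - 15p - 45 to the basis.

S(h_1,k_3): lcm = p^2q. S = -1/2p^2 - 4pq^3 - 12pq^2 - 2pq - 3/2p - 4q^2 - 15q.
  leading term p^2: subtract (-1/2)·h_1 from -1/2p^2 - 4pq^3 - 12pq^2 - 2pq - 3/2p - 4q^2 - 15q → -4pq^3 - 14pq^2 - 8pq - 5/2p - 4q^2 - 17q - 15/2
  leading term pq^3: subtract (2/15q^2)·k_3 from -4pq^3 - 14pq^2 - 8pq - 5/2p - 4q^2 - 17q - 15/2 → -12pq^2 - 8pq - 5/2p + 2q^2 - 17q - 15/2
  leading term pq^2: subtract (2/5q)·k_3 from -12pq^2 - 8pq - 5/2p + 2q^2 - 17q - 15/2 → -2pq - 5/2p + 2q^2 + q - 15/2
  leading term pq: subtract (1/15)·k_3 from -2pq - 5/2p + 2q^2 + q - 15/2 → -3/2p + 2q^2 + q - 9/2
  leading term p: no divisor's leading term divides it; move -3/2p to the remainder.
  leading term q^2: no divisor's leading term divides it; move 2q^2 to the remainder.
  leading term q: no divisor's leading term divides it; move q to the remainder.
  leading term 1: no divisor's leading term divides it; move -9/2 to the remainder.
  remainder -3/2p + 2q^2 + q - 9/2 ≠ 0; add k_4 = -3/2p + 2q^2 + q - 9/2 to the basis.

S(k_3,k_4): lcm = pq. S = 1/2p + 4/3q^3 + 2/3q^2 - 3q + 3/2.
  leading term p: subtract (-1/3)·k_4 from 1/2p + 4/3q^3 + 2/3q^2 - 3q + 3/2 → 4/3q^3 + 4/3q^2 - 8/3q
  leading term q^3: no divisor's leading term divides it; move 4/3q^3 to the remainder.
  leading term q^2: no divisor's leading term divides it; move 4/3q^2 to the remainder.
  leading term q: no divisor's leading term divides it; move -8/3q to the remainder.
  remainder 4/3q^3 + 4/3q^2 - 8/3q ≠ 0; add k_5 = 4/3q^3 + 4/3q^2 - 8/3q to the basis.

The other S-polynomials (S(h_2,k_3), S(h_1,k_4), S(h_2,k_4), S(h_1,k_5), S(h_2,k_5), S(k_3,k_5), S(k_4,k_5)) all reduce to 0 modulo the current basis, so we have a Gröbner basis.
Inter-reduce: drop elements whose leading term is divisible by another's, tail-reduce, and make monic.
Reduced Gröbner basis: {p - 4/3q^2 - 2/3q + 3, q^3 + q^2 - 2q}.

These coincide, so the ideals are equal.

Yes, the ideals are equal.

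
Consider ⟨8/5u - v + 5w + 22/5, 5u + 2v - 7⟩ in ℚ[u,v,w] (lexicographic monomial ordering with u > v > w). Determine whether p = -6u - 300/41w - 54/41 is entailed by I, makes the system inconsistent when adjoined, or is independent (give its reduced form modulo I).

First compute the reduced Gröbner basis of I by Buchberger's algorithm.
f_1 = 8/5u - v + 5w + 22/5, LT = u.
f_2 = 5u + 2v - 7, LT = u.

S(f_1,f_2): lcm = u. S = -41/40v + 25/8w + 83/20.
  leading term v: no divisor's leading term divides it; move -41/40v to the remainder.
  leading term w: no divisor's leading term divides it; move 25/8w to the remainder.
  leading term 1: no divisor's leading term divides it; move 83/20 to the remainder.
  remainder -41/40v + 25/8w + 83/20 ≠ 0; add h_3 = -41/40v + 25/8w + 83/20 to the basis.

The other S-polynomials (S(f_1,h_3), S(f_2,h_3)) all reduce to 0 modulo the current basis, so we have a Gröbner basis.
Inter-reduce: drop elements whose leading term is divisible by another's, tail-reduce, and make monic.
Reduced Gröbner basis: {u + 50/41w + 9/41, v - 125/41w - 166/41}.
Label its elements g_1 = u + 50/41w + 9/41, g_2 = v - 125/41w - 166/41.

Reduce p = -6u - 300/41w - 54/41 modulo G:
  leading term u: subtract (-6)·g_1 from -6u - 300/41w - 54/41 → 0
  normal form = 0.
Since the normal form is 0, p ∈ I.

-6u - 300/41w - 54/41 lies in I (it reduces to 0).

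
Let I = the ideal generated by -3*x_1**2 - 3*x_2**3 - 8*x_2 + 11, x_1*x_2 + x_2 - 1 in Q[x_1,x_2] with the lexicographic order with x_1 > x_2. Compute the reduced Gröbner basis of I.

f_1 = -3*x_1**2 - 3*x_2**3 - 8*x_2 + 11, LT = x_1**2.
f_2 = x_1*x_2 + x_2 - 1, LT = x_1*x_2.

S(f_1,f_2): lcm = x_1**2*x_2. S = -x_1*x_2 + x_1 + x_2**4 + 8/3*x_2**2 - 11/3*x_2.
  reduce S modulo (f_1, f_2):
  remainder x_1 + x_2**4 + 8/3*x_2**2 - 8/3*x_2 - 1 ≠ 0; add g_3 = x_1 + x_2**4 + 8/3*x_2**2 - 8/3*x_2 - 1 to the basis.

S(f_2,g_3): lcm = x_1*x_2. S = -x_2**5 - 8/3*x_2**3 + 8/3*x_2**2 + 2*x_2 - 1.
  reduce S modulo (f_1, f_2, g_3):
  remainder -x_2**5 - 8/3*x_2**3 + 8/3*x_2**2 + 2*x_2 - 1 ≠ 0; add g_4 = -x_2**5 - 8/3*x_2**3 + 8/3*x_2**2 + 2*x_2 - 1 to the basis.

The other S-polynomials (S(f_1,g_3), S(f_1,g_4), S(f_2,g_4), S(g_3,g_4)) all reduce to 0 modulo the current basis, so we have a Gröbner basis.
Inter-reduce: drop elements whose leading term is divisible by another's, tail-reduce, and make monic.

G = {x_1 + x_2**4 + 8/3*x_2**2 - 8/3*x_2 - 1, x_2**5 + 8/3*x_2**3 - 8/3*x_2**2 - 2*x_2 + 1}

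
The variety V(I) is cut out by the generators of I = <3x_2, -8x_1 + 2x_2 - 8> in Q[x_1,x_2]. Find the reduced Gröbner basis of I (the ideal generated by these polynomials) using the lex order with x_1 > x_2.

G = {x_1 + 1, x_2}

The reduced Gröbner basis is the canonical form of the ideal for this ordering.

f_1 = 3x_2, LT = x_2.
f_2 = -8x_1 + 2x_2 - 8, LT = x_1.

The S-polynomials (S(f_1,f_2)) all reduce to 0 modulo the current basis, so we have a Gröbner basis.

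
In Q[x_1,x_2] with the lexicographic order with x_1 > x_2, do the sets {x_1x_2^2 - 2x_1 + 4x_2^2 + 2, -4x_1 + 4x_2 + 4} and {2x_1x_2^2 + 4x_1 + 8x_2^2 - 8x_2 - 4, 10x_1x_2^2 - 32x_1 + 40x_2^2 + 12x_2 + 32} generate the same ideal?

Yes, the ideals are equal.

Since reduced Gröbner bases are canonical representatives of ideals under a given ordering, it suffices to compute and compare them.
Buchberger on the first generating set:
f_1 = x_1x_2^2 - 2x_1 + 4x_2^2 + 2, LT = x_1x_2^2.
f_2 = -4x_1 + 4x_2 + 4, LT = x_1.

S(f_1,f_2): lcm = x_1x_2^2. S = -2x_1 + x_2^3 + 5x_2^2 + 2.
  reduce S modulo (f_1, f_2):
  remainder x_2^3 + 5x_2^2 - 2x_2 ≠ 0; add g_3 = x_2^3 + 5x_2^2 - 2x_2 to the basis.

The other S-polynomials (S(f_1,g_3), S(f_2,g_3)) all reduce to 0 modulo the current basis, so we have a Gröbner basis.
Inter-reduce: drop elements whose leading term is divisible by another's, tail-reduce, and make monic.
Reduced Gröbner basis: {x_1 - x_2 - 1, x_2^3 + 5x_2^2 - 2x_2}.

Buchberger on the second generating set:
h_1 = 2x_1x_2^2 + 4x_1 + 8x_2^2 - 8x_2 - 4, LT = x_1x_2^2.
h_2 = 10x_1x_2^2 - 32x_1 + 40x_2^2 + 12x_2 + 32, LT = x_1x_2^2.

S(h_1,h_2): lcm = x_1x_2^2. S = 26/5x_1 - 26/5x_2 - 26/5.
  reduce S modulo (h_1, h_2):
  remainder 26/5x_1 - 26/5x_2 - 26/5 ≠ 0; add k_3 = 26/5x_1 - 26/5x_2 - 26/5 to the basis.

S(h_1,k_3): lcm = x_1x_2^2. S = 2x_1 + x_2^3 + 5x_2^2 - 4x_2 - 2.
  reduce S modulo (h_1, h_2, k_3):
  remainder x_2^3 + 5x_2^2 - 2x_2 ≠ 0; add k_4 = x_2^3 + 5x_2^2 - 2x_2 to the basis.

The other S-polynomials (S(h_2,k_3), S(h_1,k_4), S(h_2,k_4), S(k_3,k_4)) all reduce to 0 modulo the current basis, so we have a Gröbner basis.
Inter-reduce: drop elements whose leading term is divisible by another's, tail-reduce, and make monic.
Reduced Gröbner basis: {x_1 - x_2 - 1, x_2^3 + 5x_2^2 - 2x_2}.

Same reduced basis, so the two generating sets span the same ideal.
The same test decides containment: I ⊆ J iff every generator of I reduces to 0 modulo a Gröbner basis of J.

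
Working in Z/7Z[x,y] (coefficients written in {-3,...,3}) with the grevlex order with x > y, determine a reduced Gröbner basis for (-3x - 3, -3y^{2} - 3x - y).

G = {y^{2} - 2y - 1, x + 1}

f_1 = -3x - 3, LT = x.
f_2 = -3y^{2} - 3x - y, LT = y^{2}.

S(f_1,f_2): leading monomials are coprime, so the S-polynomial reduces to 0 (Buchberger's first criterion).
Every S-polynomial of the final basis reduces to 0, so we have a Gröbner basis.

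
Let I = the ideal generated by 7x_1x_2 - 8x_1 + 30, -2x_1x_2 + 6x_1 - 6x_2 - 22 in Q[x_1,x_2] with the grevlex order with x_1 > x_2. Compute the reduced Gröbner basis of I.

G = {x_2^{2} + \tfrac{23}{21}x_2 + \tfrac{2}{21}, x_1 - \tfrac{21}{13}x_2 - \tfrac{47}{13}}

Buchberger's algorithm terminates because the ascending chain of leading-term ideals stabilizes.

f_1 = 7x_1x_2 - 8x_1 + 30, LT = x_1x_2.
f_2 = -2x_1x_2 + 6x_1 - 6x_2 - 22, LT = x_1x_2.

S(f_1,f_2): lcm = x_1x_2. S = \tfrac{13}{7}x_1 - 3x_2 - \tfrac{47}{7}.
  reduce S modulo (f_1, f_2):
  remainder \tfrac{13}{7}x_1 - 3x_2 - \tfrac{47}{7} ≠ 0; add g_3 = \tfrac{13}{7}x_1 - 3x_2 - \tfrac{47}{7} to the basis.

S(f_1,g_3): lcm = x_1x_2. S = \tfrac{21}{13}x_2^{2} - \tfrac{8}{7}x_1 + \tfrac{47}{13}x_2 + \tfrac{30}{7}.
  reduce S modulo (f_1, f_2, g_3):
  remainder \tfrac{21}{13}x_2^{2} + \tfrac{23}{13}x_2 + \tfrac{2}{13} ≠ 0; add g_4 = \tfrac{21}{13}x_2^{2} + \tfrac{23}{13}x_2 + \tfrac{2}{13} to the basis.

The other S-polynomials (S(f_2,g_3), S(f_1,g_4), S(f_2,g_4), S(g_3,g_4)) all reduce to 0 modulo the current basis, so we have a Gröbner basis.
Inter-reduce: drop elements whose leading term is divisible by another's, tail-reduce, and make monic.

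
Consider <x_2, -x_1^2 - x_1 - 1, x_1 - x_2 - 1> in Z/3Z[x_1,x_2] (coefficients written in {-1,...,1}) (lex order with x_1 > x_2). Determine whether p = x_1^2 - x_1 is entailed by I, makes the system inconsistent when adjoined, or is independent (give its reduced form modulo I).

First compute the reduced Gröbner basis of I by Buchberger's algorithm.
f_1 = x_2, LT = x_2.
f_2 = -x_1^2 - x_1 - 1, LT = x_1^2.
f_3 = x_1 - x_2 - 1, LT = x_1.

The S-polynomials (S(f_1,f_2), S(f_1,f_3), S(f_2,f_3)) all reduce to 0 modulo the current basis, so we have a Gröbner basis.
Inter-reduce: drop elements whose leading term is divisible by another's, tail-reduce, and make monic.
Reduced Gröbner basis: {x_1 - 1, x_2}.
Label its elements g_1 = x_1 - 1, g_2 = x_2.

Reduce p = x_1^2 - x_1 modulo G:
  leading term x_1^2: subtract (x_1)·g_1 from x_1^2 - x_1 → 0
  normal form = 0.
Since the normal form is 0, p ∈ I.

x_1^2 - x_1 lies in I (it reduces to 0).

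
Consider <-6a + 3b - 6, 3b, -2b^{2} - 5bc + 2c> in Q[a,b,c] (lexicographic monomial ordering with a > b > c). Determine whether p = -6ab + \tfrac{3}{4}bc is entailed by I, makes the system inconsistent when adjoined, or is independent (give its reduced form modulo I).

First compute the reduced Gröbner basis of I by Buchberger's algorithm.
f_1 = -6a + 3b - 6, LT = a.
f_2 = 3b, LT = b.
f_3 = -2b^{2} - 5bc + 2c, LT = b^{2}.

S(f_2,f_3): lcm = b^{2}. S = -\tfrac{5}{2}bc + c.
  leading term bc: subtract (-\tfrac{5}{6}c)·f_2 from -\tfrac{5}{2}bc + c → c
  leading term c: no divisor's leading term divides it; move c to the remainder.
  remainder c ≠ 0; add h_4 = c to the basis.

The other S-polynomials (S(f_1,f_2), S(f_1,f_3), S(f_1,h_4), S(f_2,h_4), S(f_3,h_4)) all reduce to 0 modulo the current basis, so we have a Gröbner basis.
Inter-reduce: drop elements whose leading term is divisible by another's, tail-reduce, and make monic.
Reduced Gröbner basis: {a + 1, b, c}.
Label its elements g_1 = a + 1, g_2 = b, g_3 = c.

Reduce p = -6ab + \tfrac{3}{4}bc modulo G:
  leading term ab: subtract (-6b)·g_1 from -6ab + \tfrac{3}{4}bc → \tfrac{3}{4}bc + 6b
  leading term bc: subtract (\tfrac{3}{4}c)·g_2 from \tfrac{3}{4}bc + 6b → 6b
  leading term b: subtract (6)·g_2 from 6b → 0
  normal form = 0.
Since the normal form is 0, p ∈ I.

-6ab + \tfrac{3}{4}bc lies in I (it reduces to 0).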